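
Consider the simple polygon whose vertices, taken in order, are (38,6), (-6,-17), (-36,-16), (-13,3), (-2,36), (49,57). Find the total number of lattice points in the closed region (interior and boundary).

By the shoelace formula, twice the signed area is |(38·(-17) − (-6)·6) + ((-6)·(-16) − (-36)·(-17)) + ((-36)·3 − (-13)·(-16)) + ((-13)·36 − (-2)·3) + ((-2)·57 − 49·36) + (49·6 − 38·57)| = 5654, so the area is 2827.
Summing gcd(|Δx|,|Δy|) over the edges gives the boundary count: gcd(44,23) + gcd(30,1) + gcd(23,19) + gcd(11,33) + gcd(51,21) + gcd(11,51) = 1+1+1+11+3+1 = 18.
Pick's theorem gives I = A − B/2 + 1 = 2827 − 18/2 + 1 = 2819, so the closed region contains I + B = 2819 + 18 = 2837 lattice points.

2837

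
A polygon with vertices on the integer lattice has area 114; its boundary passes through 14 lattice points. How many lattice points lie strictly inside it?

From Pick's theorem, I = A − B/2 + 1 = 114 − 14/2 + 1 = 108.

108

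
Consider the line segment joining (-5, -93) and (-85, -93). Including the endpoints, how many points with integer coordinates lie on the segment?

81

The number of lattice points on a segment between lattice points is gcd(|Δx|,|Δy|) + 1 = gcd(80,0) + 1 = 80 + 1 = 81.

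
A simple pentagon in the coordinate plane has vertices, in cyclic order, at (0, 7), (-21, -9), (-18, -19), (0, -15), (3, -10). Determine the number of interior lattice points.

Using the shoelace formula, 2A = |(0·(-9) − (-21)·7) + ((-21)·(-19) − (-18)·(-9)) + ((-18)·(-15) − 0·(-19)) + (0·(-10) − 3·(-15)) + (3·7 − 0·(-10))| = 720, so the area is 360.
Summing gcd(|Δx|,|Δy|) over the edges gives the boundary count: gcd(21,16) + gcd(3,10) + gcd(18,4) + gcd(3,5) + gcd(3,17) = 1+1+2+1+1 = 6.
By Pick's theorem A = I + B/2 − 1, so I = 360 − 6/2 + 1 = 358.

358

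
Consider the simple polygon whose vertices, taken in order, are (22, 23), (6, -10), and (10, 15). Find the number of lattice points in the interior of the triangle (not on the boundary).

132

By the shoelace formula, twice the signed area is |[22·(-10) − 6·23] + [6·15 − 10·(-10)] + [10·23 − 22·15]| = 268, so the area is 134.
Summing gcd(|Δx|,|Δy|) over the edges gives the boundary count: gcd(16,33) + gcd(4,25) + gcd(12,8) = 1+1+4 = 6.
By Pick's theorem A = I + B/2 − 1, so I = 134 − 6/2 + 1 = 132.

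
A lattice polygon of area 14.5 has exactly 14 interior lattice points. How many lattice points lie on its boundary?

3

Pick's theorem gives A = I + B/2 − 1, so B = 2(A − I + 1) = 2(14.5 − 14 + 1) = 3.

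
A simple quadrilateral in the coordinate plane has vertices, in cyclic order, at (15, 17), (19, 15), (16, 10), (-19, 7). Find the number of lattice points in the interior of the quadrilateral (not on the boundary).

135

Using the shoelace formula, 2A = |(15·15 − 19·17) + (19·10 − 16·15) + (16·7 − (-19)·10) + ((-19)·17 − 15·7)| = 274, so the area is 137.
Along each edge there are gcd(|Δx|,|Δy|)+1 lattice points, so counting each shared vertex once the boundary has gcd(4,2) + gcd(3,5) + gcd(35,3) + gcd(34,10) = 2+1+1+2 = 6.
By Pick's theorem A = I + B/2 − 1, so I = 137 − 6/2 + 1 = 135.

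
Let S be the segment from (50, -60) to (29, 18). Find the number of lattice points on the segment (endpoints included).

4

The number of lattice points on a segment between lattice points is gcd(|Δx|,|Δy|) + 1 = gcd(21,78) + 1 = 3 + 1 = 4.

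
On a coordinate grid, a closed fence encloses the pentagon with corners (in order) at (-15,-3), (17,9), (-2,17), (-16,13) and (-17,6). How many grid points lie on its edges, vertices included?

9

Along each edge there are gcd(|Δx|,|Δy|)+1 lattice points, so counting each shared vertex once the boundary has gcd(32,12) + gcd(19,8) + gcd(14,4) + gcd(1,7) + gcd(2,9) = 4+1+2+1+1 = 9.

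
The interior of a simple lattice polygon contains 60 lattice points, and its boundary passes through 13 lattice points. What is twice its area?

By Pick's theorem, A = I + B/2 − 1 = 60 + 13/2 − 1 = 131/2.
Hence 2A = 131.

131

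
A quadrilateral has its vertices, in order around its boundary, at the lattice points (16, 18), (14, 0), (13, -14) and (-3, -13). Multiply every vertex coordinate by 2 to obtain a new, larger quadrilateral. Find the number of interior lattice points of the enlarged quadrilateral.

Using the shoelace formula, 2A = |[16·0 − 14·18] + [14·(-14) − 13·0] + [13·(-13) − (-3)·(-14)] + [(-3)·18 − 16·(-13)]| = 505, so the area is 505/2.
Along each edge there are gcd(|Δx|,|Δy|)+1 lattice points, so counting each shared vertex once the boundary has gcd(2,18) + gcd(1,14) + gcd(16,1) + gcd(19,31) = 2+1+1+1 = 5.
Scaling by 2 multiplies the area by 2² = 4 (so the new area is 1010) and multiplies the boundary lattice-point count by 2, giving 10.
By Pick's theorem, the interior count of the dilated polygon is 1010 − 10/2 + 1 = 1006.

1006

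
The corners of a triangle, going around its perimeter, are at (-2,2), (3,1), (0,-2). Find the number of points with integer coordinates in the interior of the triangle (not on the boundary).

By the shoelace formula, twice the signed area is |[(-2)·1 − 3·2] + [3·(-2) − 0·1] + [0·2 − (-2)·(-2)]| = 18, so the area is 9.
Along each edge there are gcd(|Δx|,|Δy|)+1 lattice points, so counting each shared vertex once the boundary has gcd(5,1) + gcd(3,3) + gcd(2,4) = 1+3+2 = 6.
By Pick's theorem A = I + B/2 − 1, so I = 9 − 6/2 + 1 = 7.

7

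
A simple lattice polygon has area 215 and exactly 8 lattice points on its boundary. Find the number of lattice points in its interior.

212

From Pick's theorem, I = A − B/2 + 1 = 215 − 8/2 + 1 = 212.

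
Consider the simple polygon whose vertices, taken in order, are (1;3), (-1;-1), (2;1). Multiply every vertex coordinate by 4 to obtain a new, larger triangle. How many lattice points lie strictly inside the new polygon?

57

The shoelace formula gives twice the area as |(1·(-1) − (-1)·3) + ((-1)·1 − 2·(-1)) + (2·3 − 1·1)| = 8, so the area is 4.
Summing gcd(|Δx|,|Δy|) over the edges gives the boundary count: gcd(2,4) + gcd(3,2) + gcd(1,2) = 2+1+1 = 4.
Scaling by 4 multiplies the area by 4² = 16 (so the new area is 64) and multiplies the boundary lattice-point count by 4, giving 16.
By Pick's theorem, the interior count of the dilated polygon is 64 − 16/2 + 1 = 57.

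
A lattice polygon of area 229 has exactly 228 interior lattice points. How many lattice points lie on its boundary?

4

Pick's theorem gives A = I + B/2 − 1, so B = 2(A − I + 1) = 2(229 − 228 + 1) = 4.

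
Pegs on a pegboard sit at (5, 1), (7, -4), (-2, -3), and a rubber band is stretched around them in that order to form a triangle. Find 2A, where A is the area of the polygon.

43

The shoelace formula gives twice the area as |[5·(-4) − 7·1] + [7·(-3) − (-2)·(-4)] + [(-2)·1 − 5·(-3)]| = 43, so the area is 21.5.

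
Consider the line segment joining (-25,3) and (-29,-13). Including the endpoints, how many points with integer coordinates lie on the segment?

5

The number of lattice points on a segment between lattice points is gcd(|Δx|,|Δy|) + 1 = gcd(4,16) + 1 = 4 + 1 = 5.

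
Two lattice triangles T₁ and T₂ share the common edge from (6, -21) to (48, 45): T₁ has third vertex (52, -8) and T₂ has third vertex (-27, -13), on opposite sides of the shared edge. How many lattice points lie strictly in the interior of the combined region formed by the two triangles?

The union is the simple quadrilateral with vertices (6, -21), (52, -8), (48, 45), (-27, -13) in order.
The shoelace formula gives twice the area as |[6·(-8) − 52·(-21)] + [52·45 − 48·(-8)] + [48·(-13) − (-27)·45] + [(-27)·(-21) − 6·(-13)]| = 5004, so the area is 2502.
Along each edge there are gcd(|Δx|,|Δy|)+1 lattice points, so counting each shared vertex once the boundary has gcd(46,13) + gcd(4,53) + gcd(75,58) + gcd(33,8) = 1+1+1+1 = 4.
By Pick's theorem I = A − B/2 + 1 = 2502 − 4/2 + 1 = 2501.

2501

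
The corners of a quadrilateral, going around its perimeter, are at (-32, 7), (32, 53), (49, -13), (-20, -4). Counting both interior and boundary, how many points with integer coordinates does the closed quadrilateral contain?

2833

Using the shoelace formula, 2A = |[(-32)·53 − 32·7] + [32·(-13) − 49·53] + [49·(-4) − (-20)·(-13)] + [(-20)·7 − (-32)·(-4)]| = 5657, so the area is 5657/2.
The number of boundary lattice points is Σ gcd(|Δx|,|Δy|) = gcd(64,46) + gcd(17,66) + gcd(69,9) + gcd(12,11) = 2+1+3+1 = 7.
Pick's theorem gives I = A − B/2 + 1 = 5657/2 − 7/2 + 1 = 2826, so the closed region contains I + B = 2826 + 7 = 2833 lattice points.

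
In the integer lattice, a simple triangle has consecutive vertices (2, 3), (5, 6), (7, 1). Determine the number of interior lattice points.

9

Using the shoelace formula, 2A = |[2·6 − 5·3] + [5·1 − 7·6] + [7·3 − 2·1]| = 21, so the area is 21/2.
The number of boundary lattice points is Σ gcd(|Δx|,|Δy|) = gcd(3,3) + gcd(2,5) + gcd(5,2) = 3+1+1 = 5.
Pick's theorem gives I = A − B/2 + 1 = 21/2 − 5/2 + 1 = 9.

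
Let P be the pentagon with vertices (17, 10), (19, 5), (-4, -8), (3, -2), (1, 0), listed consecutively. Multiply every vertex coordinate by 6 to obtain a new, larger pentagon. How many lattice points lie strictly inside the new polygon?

Using the shoelace formula, 2A = |(17·5 − 19·10) + (19·(-8) − (-4)·5) + ((-4)·(-2) − 3·(-8)) + (3·0 − 1·(-2)) + (1·10 − 17·0)| = 193, so the area is 193/2.
Along each edge there are gcd(|Δx|,|Δy|)+1 lattice points, so counting each shared vertex once the boundary has gcd(2,5) + gcd(23,13) + gcd(7,6) + gcd(2,2) + gcd(16,10) = 1+1+1+2+2 = 7.
Scaling by 6 multiplies the area by 6² = 36 (so the new area is 3474) and multiplies the boundary lattice-point count by 6, giving 42.
By Pick's theorem, the interior count of the dilated polygon is 3474 − 42/2 + 1 = 3454.

3454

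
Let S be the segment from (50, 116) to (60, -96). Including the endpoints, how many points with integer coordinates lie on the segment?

The number of lattice points on a segment between lattice points is gcd(|Δx|,|Δy|) + 1 = gcd(10,212) + 1 = 2 + 1 = 3.

3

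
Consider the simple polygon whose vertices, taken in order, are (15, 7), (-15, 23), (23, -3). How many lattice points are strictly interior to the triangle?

84

The shoelace formula gives twice the area as |[15·23 − (-15)·7] + [(-15)·(-3) − 23·23] + [23·7 − 15·(-3)]| = 172, so the area is 86.
Summing gcd(|Δx|,|Δy|) over the edges gives the boundary count: gcd(30,16) + gcd(38,26) + gcd(8,10) = 2+2+2 = 6.
By Pick's theorem A = I + B/2 − 1, so I = 86 − 6/2 + 1 = 84.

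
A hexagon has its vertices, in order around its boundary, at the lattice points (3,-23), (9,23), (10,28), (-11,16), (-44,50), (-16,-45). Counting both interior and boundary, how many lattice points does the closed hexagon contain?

The shoelace formula gives twice the area as |(3·23 − 9·(-23)) + (9·28 − 10·23) + (10·16 − (-11)·28) + ((-11)·50 − (-44)·16) + ((-44)·(-45) − (-16)·50) + ((-16)·(-23) − 3·(-45))| = 4203, so the area is 4203/2.
Summing gcd(|Δx|,|Δy|) over the edges gives the boundary count: gcd(6,46) + gcd(1,5) + gcd(21,12) + gcd(33,34) + gcd(28,95) + gcd(19,22) = 2+1+3+1+1+1 = 9.
Pick's theorem gives I = A − B/2 + 1 = 4203/2 − 9/2 + 1 = 2098, so the closed region contains I + B = 2098 + 9 = 2107 lattice points.

2107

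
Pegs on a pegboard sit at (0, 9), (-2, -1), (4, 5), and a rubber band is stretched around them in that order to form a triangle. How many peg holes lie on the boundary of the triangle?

Along each edge there are gcd(|Δx|,|Δy|)+1 lattice points, so counting each shared vertex once the boundary has gcd(2,10) + gcd(6,6) + gcd(4,4) = 2+6+4 = 12.

12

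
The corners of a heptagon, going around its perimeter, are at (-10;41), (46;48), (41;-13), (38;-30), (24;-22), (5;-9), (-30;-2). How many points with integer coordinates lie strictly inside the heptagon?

3701

The shoelace formula gives twice the area as |((-10)·48 − 46·41) + (46·(-13) − 41·48) + (41·(-30) − 38·(-13)) + (38·(-22) − 24·(-30)) + (24·(-9) − 5·(-22)) + (5·(-2) − (-30)·(-9)) + ((-30)·41 − (-10)·(-2))| = 7420, so the area is 3710.
Summing gcd(|Δx|,|Δy|) over the edges gives the boundary count: gcd(56,7) + gcd(5,61) + gcd(3,17) + gcd(14,8) + gcd(19,13) + gcd(35,7) + gcd(20,43) = 7+1+1+2+1+7+1 = 20.
Pick's theorem gives I = A − B/2 + 1 = 3710 − 20/2 + 1 = 3701.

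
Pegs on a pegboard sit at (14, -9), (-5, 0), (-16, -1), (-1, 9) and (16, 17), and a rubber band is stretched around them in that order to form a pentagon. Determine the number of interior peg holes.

360

By the shoelace formula, twice the signed area is |(14·0 − (-5)·(-9)) + ((-5)·(-1) − (-16)·0) + ((-16)·9 − (-1)·(-1)) + ((-1)·17 − 16·9) + (16·(-9) − 14·17)| = 728, so the area is 364.
Summing gcd(|Δx|,|Δy|) over the edges gives the boundary count: gcd(19,9) + gcd(11,1) + gcd(15,10) + gcd(17,8) + gcd(2,26) = 1+1+5+1+2 = 10.
Pick's theorem gives I = A − B/2 + 1 = 364 − 10/2 + 1 = 360.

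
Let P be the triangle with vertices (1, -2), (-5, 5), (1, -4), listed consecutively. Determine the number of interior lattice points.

The shoelace formula gives twice the area as |[1·5 − (-5)·(-2)] + [(-5)·(-4) − 1·5] + [1·(-2) − 1·(-4)]| = 12, so the area is 6.
The number of boundary lattice points is Σ gcd(|Δx|,|Δy|) = gcd(6,7) + gcd(6,9) + gcd(0,2) = 1+3+2 = 6.
Pick's theorem gives I = A − B/2 + 1 = 6 − 6/2 + 1 = 4.

4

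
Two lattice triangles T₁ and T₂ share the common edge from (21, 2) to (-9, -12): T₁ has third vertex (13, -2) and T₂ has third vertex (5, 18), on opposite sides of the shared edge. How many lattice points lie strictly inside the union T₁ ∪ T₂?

The union is the simple quadrilateral with vertices (21, 2), (13, -2), (-9, -12), (5, 18) in order.
By the shoelace formula, twice the signed area is |(21·(-2) − 13·2) + (13·(-12) − (-9)·(-2)) + ((-9)·18 − 5·(-12)) + (5·2 − 21·18)| = 712, so the area is 356.
Summing gcd(|Δx|,|Δy|) over the edges gives the boundary count: gcd(8,4) + gcd(22,10) + gcd(14,30) + gcd(16,16) = 4+2+2+16 = 24.
By Pick's theorem I = A − B/2 + 1 = 356 − 24/2 + 1 = 345.

345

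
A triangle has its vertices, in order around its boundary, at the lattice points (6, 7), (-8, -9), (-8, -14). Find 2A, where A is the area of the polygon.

70

The shoelace formula gives twice the area as |(6·(-9) − (-8)·7) + ((-8)·(-14) − (-8)·(-9)) + ((-8)·7 − 6·(-14))| = 70, so the area is 35.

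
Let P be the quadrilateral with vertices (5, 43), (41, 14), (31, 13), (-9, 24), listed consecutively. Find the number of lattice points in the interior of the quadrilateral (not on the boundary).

619

By the shoelace formula, twice the signed area is |[5·14 − 41·43] + [41·13 − 31·14] + [31·24 − (-9)·13] + [(-9)·43 − 5·24]| = 1240, so the area is 620.
The number of boundary lattice points is Σ gcd(|Δx|,|Δy|) = gcd(36,29) + gcd(10,1) + gcd(40,11) + gcd(14,19) = 1+1+1+1 = 4.
By Pick's theorem A = I + B/2 − 1, so I = 620 − 4/2 + 1 = 619.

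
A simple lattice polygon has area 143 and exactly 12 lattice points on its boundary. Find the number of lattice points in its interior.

From Pick's theorem, I = A − B/2 + 1 = 143 − 12/2 + 1 = 138.

138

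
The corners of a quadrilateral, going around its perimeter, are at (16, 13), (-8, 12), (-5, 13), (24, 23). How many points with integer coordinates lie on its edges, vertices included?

The number of boundary lattice points is Σ gcd(|Δx|,|Δy|) = gcd(24,1) + gcd(3,1) + gcd(29,10) + gcd(8,10) = 1+1+1+2 = 5.

5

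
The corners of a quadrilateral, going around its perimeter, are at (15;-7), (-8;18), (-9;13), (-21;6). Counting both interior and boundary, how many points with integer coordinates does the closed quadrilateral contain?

277

By the shoelace formula, twice the signed area is |[15·18 − (-8)·(-7)] + [(-8)·13 − (-9)·18] + [(-9)·6 − (-21)·13] + [(-21)·(-7) − 15·6]| = 548, so the area is 274.
Summing gcd(|Δx|,|Δy|) over the edges gives the boundary count: gcd(23,25) + gcd(1,5) + gcd(12,7) + gcd(36,13) = 1+1+1+1 = 4.
Pick's theorem gives I = A − B/2 + 1 = 274 − 4/2 + 1 = 273, so the closed region contains I + B = 273 + 4 = 277 lattice points.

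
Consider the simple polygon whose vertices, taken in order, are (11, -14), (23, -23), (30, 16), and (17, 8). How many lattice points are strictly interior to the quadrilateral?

382

The shoelace formula gives twice the area as |(11·(-23) − 23·(-14)) + (23·16 − 30·(-23)) + (30·8 − 17·16) + (17·(-14) − 11·8)| = 769, so the area is 769/2.
Along each edge there are gcd(|Δx|,|Δy|)+1 lattice points, so counting each shared vertex once the boundary has gcd(12,9) + gcd(7,39) + gcd(13,8) + gcd(6,22) = 3+1+1+2 = 7.
By Pick's theorem A = I + B/2 − 1, so I = 769/2 − 7/2 + 1 = 382.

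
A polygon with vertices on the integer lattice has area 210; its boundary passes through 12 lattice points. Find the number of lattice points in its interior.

Pick's theorem A = I + B/2 − 1 rearranges to I = A − B/2 + 1 = 210 − 12/2 + 1 = 205.

205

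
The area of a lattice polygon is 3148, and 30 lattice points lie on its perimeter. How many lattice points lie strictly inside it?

From Pick's theorem, I = A − B/2 + 1 = 3148 − 30/2 + 1 = 3134.

3134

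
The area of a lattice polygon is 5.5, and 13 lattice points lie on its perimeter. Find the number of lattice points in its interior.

From Pick's theorem, I = A − B/2 + 1 = 5.5 − 13/2 + 1 = 0.

0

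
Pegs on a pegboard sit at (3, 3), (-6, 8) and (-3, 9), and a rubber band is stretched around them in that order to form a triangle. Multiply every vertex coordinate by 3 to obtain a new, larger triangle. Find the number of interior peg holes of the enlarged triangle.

97

By the shoelace formula, twice the signed area is |(3·8 − (-6)·3) + ((-6)·9 − (-3)·8) + ((-3)·3 − 3·9)| = 24, so the area is 12.
The number of boundary lattice points is Σ gcd(|Δx|,|Δy|) = gcd(9,5) + gcd(3,1) + gcd(6,6) = 1+1+6 = 8.
Scaling by 3 multiplies the area by 3² = 9 (so the new area is 108) and multiplies the boundary lattice-point count by 3, giving 24.
By Pick's theorem, the interior count of the dilated polygon is 108 − 24/2 + 1 = 97.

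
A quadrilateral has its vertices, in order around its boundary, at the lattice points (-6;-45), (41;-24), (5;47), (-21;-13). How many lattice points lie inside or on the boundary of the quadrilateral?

2916

Using the shoelace formula, 2A = |[(-6)·(-24) − 41·(-45)] + [41·47 − 5·(-24)] + [5·(-13) − (-21)·47] + [(-21)·(-45) − (-6)·(-13)]| = 5825, so the area is 5825/2.
Summing gcd(|Δx|,|Δy|) over the edges gives the boundary count: gcd(47,21) + gcd(36,71) + gcd(26,60) + gcd(15,32) = 1+1+2+1 = 5.
Pick's theorem gives I = A − B/2 + 1 = 5825/2 − 5/2 + 1 = 2911, so the closed region contains I + B = 2911 + 5 = 2916 lattice points.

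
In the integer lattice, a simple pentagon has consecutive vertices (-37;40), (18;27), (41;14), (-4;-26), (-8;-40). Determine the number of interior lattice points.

2712

The shoelace formula gives twice the area as |[(-37)·27 − 18·40] + [18·14 − 41·27] + [41·(-26) − (-4)·14] + [(-4)·(-40) − (-8)·(-26)] + [(-8)·40 − (-37)·(-40)]| = 5432, so the area is 2716.
Along each edge there are gcd(|Δx|,|Δy|)+1 lattice points, so counting each shared vertex once the boundary has gcd(55,13) + gcd(23,13) + gcd(45,40) + gcd(4,14) + gcd(29,80) = 1+1+5+2+1 = 10.
Pick's theorem gives I = A − B/2 + 1 = 2716 − 10/2 + 1 = 2712.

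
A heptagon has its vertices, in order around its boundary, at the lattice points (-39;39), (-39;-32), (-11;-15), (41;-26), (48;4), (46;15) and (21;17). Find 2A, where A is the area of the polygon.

7800

By the shoelace formula, twice the signed area is |((-39)·(-32) − (-39)·39) + ((-39)·(-15) − (-11)·(-32)) + ((-11)·(-26) − 41·(-15)) + (41·4 − 48·(-26)) + (48·15 − 46·4) + (46·17 − 21·15) + (21·39 − (-39)·17)| = 7800, so the area is 3900.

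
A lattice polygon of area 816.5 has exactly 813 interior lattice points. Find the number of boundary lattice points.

Pick's theorem gives A = I + B/2 − 1, so B = 2(A − I + 1) = 2(816.5 − 813 + 1) = 9.

9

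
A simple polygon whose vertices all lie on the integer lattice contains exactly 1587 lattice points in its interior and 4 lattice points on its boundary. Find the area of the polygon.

1588

Pick's theorem states A = I + B/2 − 1, so A = 1587 + 4/2 − 1 = 1588.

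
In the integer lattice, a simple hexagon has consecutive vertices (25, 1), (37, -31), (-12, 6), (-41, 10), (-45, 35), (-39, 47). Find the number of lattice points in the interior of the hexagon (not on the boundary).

The shoelace formula gives twice the area as |(25·(-31) − 37·1) + (37·6 − (-12)·(-31)) + ((-12)·10 − (-41)·6) + ((-41)·35 − (-45)·10) + ((-45)·47 − (-39)·35) + ((-39)·1 − 25·47)| = 3785, so the area is 1892.5.
Along each edge there are gcd(|Δx|,|Δy|)+1 lattice points, so counting each shared vertex once the boundary has gcd(12,32) + gcd(49,37) + gcd(29,4) + gcd(4,25) + gcd(6,12) + gcd(64,46) = 4+1+1+1+6+2 = 15.
By Pick's theorem A = I + B/2 − 1, so I = 1892.5 − 15/2 + 1 = 1886.

1886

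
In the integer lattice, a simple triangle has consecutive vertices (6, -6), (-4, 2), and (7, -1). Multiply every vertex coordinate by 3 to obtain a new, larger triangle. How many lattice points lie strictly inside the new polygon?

256

Using the shoelace formula, 2A = |[6·2 − (-4)·(-6)] + [(-4)·(-1) − 7·2] + [7·(-6) − 6·(-1)]| = 58, so the area is 29.
Summing gcd(|Δx|,|Δy|) over the edges gives the boundary count: gcd(10,8) + gcd(11,3) + gcd(1,5) = 2+1+1 = 4.
Scaling by 3 multiplies the area by 3² = 9 (so the new area is 261) and multiplies the boundary lattice-point count by 3, giving 12.
By Pick's theorem, the interior count of the dilated polygon is 261 − 12/2 + 1 = 256.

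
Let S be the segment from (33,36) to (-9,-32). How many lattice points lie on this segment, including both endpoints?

The number of lattice points on a segment between lattice points is gcd(|Δx|,|Δy|) + 1 = gcd(42,68) + 1 = 2 + 1 = 3.

3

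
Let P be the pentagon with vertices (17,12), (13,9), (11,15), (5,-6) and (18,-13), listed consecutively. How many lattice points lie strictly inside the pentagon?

The shoelace formula gives twice the area as |[17·9 − 13·12] + [13·15 − 11·9] + [11·(-6) − 5·15] + [5·(-13) − 18·(-6)] + [18·12 − 17·(-13)]| = 432, so the area is 216.
The number of boundary lattice points is Σ gcd(|Δx|,|Δy|) = gcd(4,3) + gcd(2,6) + gcd(6,21) + gcd(13,7) + gcd(1,25) = 1+2+3+1+1 = 8.
By Pick's theorem A = I + B/2 − 1, so I = 216 − 8/2 + 1 = 213.

213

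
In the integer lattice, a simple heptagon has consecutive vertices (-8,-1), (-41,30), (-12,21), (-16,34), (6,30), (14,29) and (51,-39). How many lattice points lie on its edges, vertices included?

8

Along each edge there are gcd(|Δx|,|Δy|)+1 lattice points, so counting each shared vertex once the boundary has gcd(33,31) + gcd(29,9) + gcd(4,13) + gcd(22,4) + gcd(8,1) + gcd(37,68) + gcd(59,38) = 1+1+1+2+1+1+1 = 8.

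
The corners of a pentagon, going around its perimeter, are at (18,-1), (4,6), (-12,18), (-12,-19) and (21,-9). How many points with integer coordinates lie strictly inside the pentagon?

650

By the shoelace formula, twice the signed area is |(18·6 − 4·(-1)) + (4·18 − (-12)·6) + ((-12)·(-19) − (-12)·18) + ((-12)·(-9) − 21·(-19)) + (21·(-1) − 18·(-9))| = 1348, so the area is 674.
Along each edge there are gcd(|Δx|,|Δy|)+1 lattice points, so counting each shared vertex once the boundary has gcd(14,7) + gcd(16,12) + gcd(0,37) + gcd(33,10) + gcd(3,8) = 7+4+37+1+1 = 50.
By Pick's theorem A = I + B/2 − 1, so I = 674 − 50/2 + 1 = 650.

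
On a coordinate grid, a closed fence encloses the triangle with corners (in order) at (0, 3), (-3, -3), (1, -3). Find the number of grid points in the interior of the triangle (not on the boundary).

By the shoelace formula, twice the signed area is |(0·(-3) − (-3)·3) + ((-3)·(-3) − 1·(-3)) + (1·3 − 0·(-3))| = 24, so the area is 12.
Along each edge there are gcd(|Δx|,|Δy|)+1 lattice points, so counting each shared vertex once the boundary has gcd(3,6) + gcd(4,0) + gcd(1,6) = 3+4+1 = 8.
By Pick's theorem A = I + B/2 − 1, so I = 12 − 8/2 + 1 = 9.

9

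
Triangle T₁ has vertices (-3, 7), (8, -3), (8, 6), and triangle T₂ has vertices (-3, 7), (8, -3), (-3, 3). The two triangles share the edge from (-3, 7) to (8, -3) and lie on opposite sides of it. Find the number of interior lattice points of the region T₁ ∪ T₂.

65

The union is the simple quadrilateral with vertices (-3, 7), (8, 6), (8, -3), (-3, 3) in order.
The shoelace formula gives twice the area as |[(-3)·6 − 8·7] + [8·(-3) − 8·6] + [8·3 − (-3)·(-3)] + [(-3)·7 − (-3)·3]| = 143, so the area is 71.5.
Along each edge there are gcd(|Δx|,|Δy|)+1 lattice points, so counting each shared vertex once the boundary has gcd(11,1) + gcd(0,9) + gcd(11,6) + gcd(0,4) = 1+9+1+4 = 15.
By Pick's theorem I = A − B/2 + 1 = 71.5 − 15/2 + 1 = 65.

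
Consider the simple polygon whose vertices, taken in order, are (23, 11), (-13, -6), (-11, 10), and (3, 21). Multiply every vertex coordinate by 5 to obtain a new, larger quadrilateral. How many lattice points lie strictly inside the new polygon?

11241

Using the shoelace formula, 2A = |[23·(-6) − (-13)·11] + [(-13)·10 − (-11)·(-6)] + [(-11)·21 − 3·10] + [3·11 − 23·21]| = 902, so the area is 451.
The number of boundary lattice points is Σ gcd(|Δx|,|Δy|) = gcd(36,17) + gcd(2,16) + gcd(14,11) + gcd(20,10) = 1+2+1+10 = 14.
Scaling by 5 multiplies the area by 5² = 25 (so the new area is 11275) and multiplies the boundary lattice-point count by 5, giving 70.
By Pick's theorem, the interior count of the dilated polygon is 11275 − 70/2 + 1 = 11241.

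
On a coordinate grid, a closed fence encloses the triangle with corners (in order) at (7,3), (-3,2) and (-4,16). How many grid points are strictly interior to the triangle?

70

Using the shoelace formula, 2A = |[7·2 − (-3)·3] + [(-3)·16 − (-4)·2] + [(-4)·3 − 7·16]| = 141, so the area is 70.5.
The number of boundary lattice points is Σ gcd(|Δx|,|Δy|) = gcd(10,1) + gcd(1,14) + gcd(11,13) = 1+1+1 = 3.
Pick's theorem gives I = A − B/2 + 1 = 70.5 − 3/2 + 1 = 70.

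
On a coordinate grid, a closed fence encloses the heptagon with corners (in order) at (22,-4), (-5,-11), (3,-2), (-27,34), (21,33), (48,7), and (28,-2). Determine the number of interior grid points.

Using the shoelace formula, 2A = |[22·(-11) − (-5)·(-4)] + [(-5)·(-2) − 3·(-11)] + [3·34 − (-27)·(-2)] + [(-27)·33 − 21·34] + [21·7 − 48·33] + [48·(-2) − 28·7] + [28·(-4) − 22·(-2)]| = 3573, so the area is 3573/2.
The number of boundary lattice points is Σ gcd(|Δx|,|Δy|) = gcd(27,7) + gcd(8,9) + gcd(30,36) + gcd(48,1) + gcd(27,26) + gcd(20,9) + gcd(6,2) = 1+1+6+1+1+1+2 = 13.
By Pick's theorem A = I + B/2 − 1, so I = 3573/2 − 13/2 + 1 = 1781.

1781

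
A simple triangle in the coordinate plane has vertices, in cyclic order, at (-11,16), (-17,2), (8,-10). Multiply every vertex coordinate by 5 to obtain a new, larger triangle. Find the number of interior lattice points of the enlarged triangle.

Using the shoelace formula, 2A = |[(-11)·2 − (-17)·16] + [(-17)·(-10) − 8·2] + [8·16 − (-11)·(-10)]| = 422, so the area is 211.
Along each edge there are gcd(|Δx|,|Δy|)+1 lattice points, so counting each shared vertex once the boundary has gcd(6,14) + gcd(25,12) + gcd(19,26) = 2+1+1 = 4.
Scaling by 5 multiplies the area by 5² = 25 (so the new area is 5275) and multiplies the boundary lattice-point count by 5, giving 20.
By Pick's theorem, the interior count of the dilated polygon is 5275 − 20/2 + 1 = 5266.

5266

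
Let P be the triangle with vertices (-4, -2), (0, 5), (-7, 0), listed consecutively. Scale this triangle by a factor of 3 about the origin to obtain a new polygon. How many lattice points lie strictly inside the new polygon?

127

Using the shoelace formula, 2A = |[(-4)·5 − 0·(-2)] + [0·0 − (-7)·5] + [(-7)·(-2) − (-4)·0]| = 29, so the area is 29/2.
Along each edge there are gcd(|Δx|,|Δy|)+1 lattice points, so counting each shared vertex once the boundary has gcd(4,7) + gcd(7,5) + gcd(3,2) = 1+1+1 = 3.
Scaling by 3 multiplies the area by 3² = 9 (so the new area is 261/2) and multiplies the boundary lattice-point count by 3, giving 9.
By Pick's theorem, the interior count of the dilated polygon is 261/2 − 9/2 + 1 = 127.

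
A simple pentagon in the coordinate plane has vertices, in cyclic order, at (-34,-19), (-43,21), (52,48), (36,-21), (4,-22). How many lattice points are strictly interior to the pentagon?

The shoelace formula gives twice the area as |((-34)·21 − (-43)·(-19)) + ((-43)·48 − 52·21) + (52·(-21) − 36·48) + (36·(-22) − 4·(-21)) + (4·(-19) − (-34)·(-22))| = 9039, so the area is 4519.5.
Along each edge there are gcd(|Δx|,|Δy|)+1 lattice points, so counting each shared vertex once the boundary has gcd(9,40) + gcd(95,27) + gcd(16,69) + gcd(32,1) + gcd(38,3) = 1+1+1+1+1 = 5.
Pick's theorem gives I = A − B/2 + 1 = 4519.5 − 5/2 + 1 = 4518.

4518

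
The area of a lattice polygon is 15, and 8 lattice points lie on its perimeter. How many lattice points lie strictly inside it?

12

From Pick's theorem, I = A − B/2 + 1 = 15 − 8/2 + 1 = 12.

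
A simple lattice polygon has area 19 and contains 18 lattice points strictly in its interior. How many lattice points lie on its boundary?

4

Pick's theorem gives A = I + B/2 − 1, so B = 2(A − I + 1) = 2(19 − 18 + 1) = 4.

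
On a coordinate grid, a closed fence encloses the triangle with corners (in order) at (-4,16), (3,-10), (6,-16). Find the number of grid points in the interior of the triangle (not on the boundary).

The shoelace formula gives twice the area as |[(-4)·(-10) − 3·16] + [3·(-16) − 6·(-10)] + [6·16 − (-4)·(-16)]| = 36, so the area is 18.
The number of boundary lattice points is Σ gcd(|Δx|,|Δy|) = gcd(7,26) + gcd(3,6) + gcd(10,32) = 1+3+2 = 6.
By Pick's theorem A = I + B/2 − 1, so I = 18 − 6/2 + 1 = 16.

16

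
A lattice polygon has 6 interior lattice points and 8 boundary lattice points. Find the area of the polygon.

Pick's theorem states A = I + B/2 − 1, so A = 6 + 8/2 − 1 = 9.

9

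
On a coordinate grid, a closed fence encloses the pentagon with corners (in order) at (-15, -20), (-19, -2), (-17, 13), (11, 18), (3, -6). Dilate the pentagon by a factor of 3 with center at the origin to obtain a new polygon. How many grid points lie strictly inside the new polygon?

6055

The shoelace formula gives twice the area as |((-15)·(-2) − (-19)·(-20)) + ((-19)·13 − (-17)·(-2)) + ((-17)·18 − 11·13) + (11·(-6) − 3·18) + (3·(-20) − (-15)·(-6))| = 1350, so the area is 675.
Summing gcd(|Δx|,|Δy|) over the edges gives the boundary count: gcd(4,18) + gcd(2,15) + gcd(28,5) + gcd(8,24) + gcd(18,14) = 2+1+1+8+2 = 14.
Scaling by 3 multiplies the area by 3² = 9 (so the new area is 6075) and multiplies the boundary lattice-point count by 3, giving 42.
By Pick's theorem, the interior count of the dilated polygon is 6075 − 42/2 + 1 = 6055.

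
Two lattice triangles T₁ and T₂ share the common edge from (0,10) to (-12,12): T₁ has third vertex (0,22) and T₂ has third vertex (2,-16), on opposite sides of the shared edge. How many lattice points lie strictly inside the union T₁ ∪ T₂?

The union is the simple quadrilateral with vertices (0,10), (0,22), (-12,12), (2,-16) in order.
Using the shoelace formula, 2A = |[0·22 − 0·10] + [0·12 − (-12)·22] + [(-12)·(-16) − 2·12] + [2·10 − 0·(-16)]| = 452, so the area is 226.
Summing gcd(|Δx|,|Δy|) over the edges gives the boundary count: gcd(0,12) + gcd(12,10) + gcd(14,28) + gcd(2,26) = 12+2+14+2 = 30.
By Pick's theorem I = A − B/2 + 1 = 226 − 30/2 + 1 = 212.

212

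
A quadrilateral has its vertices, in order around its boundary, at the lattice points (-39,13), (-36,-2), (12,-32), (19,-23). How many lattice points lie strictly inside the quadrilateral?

697

By the shoelace formula, twice the signed area is |[(-39)·(-2) − (-36)·13] + [(-36)·(-32) − 12·(-2)] + [12·(-23) − 19·(-32)] + [19·13 − (-39)·(-23)]| = 1404, so the area is 702.
The number of boundary lattice points is Σ gcd(|Δx|,|Δy|) = gcd(3,15) + gcd(48,30) + gcd(7,9) + gcd(58,36) = 3+6+1+2 = 12.
Pick's theorem gives I = A − B/2 + 1 = 702 − 12/2 + 1 = 697.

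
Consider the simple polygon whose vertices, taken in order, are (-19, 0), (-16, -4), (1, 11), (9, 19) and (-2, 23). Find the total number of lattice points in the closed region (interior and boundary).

260

The shoelace formula gives twice the area as |((-19)·(-4) − (-16)·0) + ((-16)·11 − 1·(-4)) + (1·19 − 9·11) + (9·23 − (-2)·19) + ((-2)·0 − (-19)·23)| = 506, so the area is 253.
The number of boundary lattice points is Σ gcd(|Δx|,|Δy|) = gcd(3,4) + gcd(17,15) + gcd(8,8) + gcd(11,4) + gcd(17,23) = 1+1+8+1+1 = 12.
Pick's theorem gives I = A − B/2 + 1 = 253 − 12/2 + 1 = 248, so the closed region contains I + B = 248 + 12 = 260 lattice points.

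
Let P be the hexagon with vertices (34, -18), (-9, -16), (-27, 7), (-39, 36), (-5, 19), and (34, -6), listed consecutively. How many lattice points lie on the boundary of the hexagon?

Along each edge there are gcd(|Δx|,|Δy|)+1 lattice points, so counting each shared vertex once the boundary has gcd(43,2) + gcd(18,23) + gcd(12,29) + gcd(34,17) + gcd(39,25) + gcd(0,12) = 1+1+1+17+1+12 = 33.

33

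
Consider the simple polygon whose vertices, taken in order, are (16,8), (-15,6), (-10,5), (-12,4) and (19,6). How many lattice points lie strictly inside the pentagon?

Using the shoelace formula, 2A = |[16·6 − (-15)·8] + [(-15)·5 − (-10)·6] + [(-10)·4 − (-12)·5] + [(-12)·6 − 19·4] + [19·8 − 16·6]| = 129, so the area is 64.5.
Summing gcd(|Δx|,|Δy|) over the edges gives the boundary count: gcd(31,2) + gcd(5,1) + gcd(2,1) + gcd(31,2) + gcd(3,2) = 1+1+1+1+1 = 5.
By Pick's theorem A = I + B/2 − 1, so I = 64.5 − 5/2 + 1 = 63.

63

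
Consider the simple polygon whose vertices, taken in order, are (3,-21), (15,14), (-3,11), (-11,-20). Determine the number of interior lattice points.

Using the shoelace formula, 2A = |[3·14 − 15·(-21)] + [15·11 − (-3)·14] + [(-3)·(-20) − (-11)·11] + [(-11)·(-21) − 3·(-20)]| = 1036, so the area is 518.
Along each edge there are gcd(|Δx|,|Δy|)+1 lattice points, so counting each shared vertex once the boundary has gcd(12,35) + gcd(18,3) + gcd(8,31) + gcd(14,1) = 1+3+1+1 = 6.
Pick's theorem gives I = A − B/2 + 1 = 518 − 6/2 + 1 = 516.

516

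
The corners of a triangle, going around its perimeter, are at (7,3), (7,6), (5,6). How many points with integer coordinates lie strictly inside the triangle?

The shoelace formula gives twice the area as |(7·6 − 7·3) + (7·6 − 5·6) + (5·3 − 7·6)| = 6, so the area is 3.
The number of boundary lattice points is Σ gcd(|Δx|,|Δy|) = gcd(0,3) + gcd(2,0) + gcd(2,3) = 3+2+1 = 6.
By Pick's theorem A = I + B/2 − 1, so I = 3 − 6/2 + 1 = 1.

1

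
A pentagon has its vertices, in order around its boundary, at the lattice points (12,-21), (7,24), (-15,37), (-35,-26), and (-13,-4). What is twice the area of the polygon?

Using the shoelace formula, 2A = |[12·24 − 7·(-21)] + [7·37 − (-15)·24] + [(-15)·(-26) − (-35)·37] + [(-35)·(-4) − (-13)·(-26)] + [(-13)·(-21) − 12·(-4)]| = 2862, so the area is 1431.

2862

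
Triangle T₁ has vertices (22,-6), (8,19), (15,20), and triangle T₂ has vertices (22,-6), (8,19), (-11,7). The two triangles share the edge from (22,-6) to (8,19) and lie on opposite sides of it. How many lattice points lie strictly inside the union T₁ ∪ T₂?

The union is the simple quadrilateral with vertices (22,-6), (15,20), (8,19), (-11,7) in order.
By the shoelace formula, twice the signed area is |[22·20 − 15·(-6)] + [15·19 − 8·20] + [8·7 − (-11)·19] + [(-11)·(-6) − 22·7]| = 832, so the area is 416.
Along each edge there are gcd(|Δx|,|Δy|)+1 lattice points, so counting each shared vertex once the boundary has gcd(7,26) + gcd(7,1) + gcd(19,12) + gcd(33,13) = 1+1+1+1 = 4.
By Pick's theorem I = A − B/2 + 1 = 416 − 4/2 + 1 = 415.

415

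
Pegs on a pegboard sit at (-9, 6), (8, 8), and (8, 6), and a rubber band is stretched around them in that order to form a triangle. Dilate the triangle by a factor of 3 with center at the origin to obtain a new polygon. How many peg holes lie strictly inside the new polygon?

124

The shoelace formula gives twice the area as |[(-9)·8 − 8·6] + [8·6 − 8·8] + [8·6 − (-9)·6]| = 34, so the area is 17.
Along each edge there are gcd(|Δx|,|Δy|)+1 lattice points, so counting each shared vertex once the boundary has gcd(17,2) + gcd(0,2) + gcd(17,0) = 1+2+17 = 20.
Scaling by 3 multiplies the area by 3² = 9 (so the new area is 153) and multiplies the boundary lattice-point count by 3, giving 60.
By Pick's theorem, the interior count of the dilated polygon is 153 − 60/2 + 1 = 124.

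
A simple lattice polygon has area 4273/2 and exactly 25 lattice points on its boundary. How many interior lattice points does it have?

2125

Pick's theorem A = I + B/2 − 1 rearranges to I = A − B/2 + 1 = 4273/2 − 25/2 + 1 = 2125.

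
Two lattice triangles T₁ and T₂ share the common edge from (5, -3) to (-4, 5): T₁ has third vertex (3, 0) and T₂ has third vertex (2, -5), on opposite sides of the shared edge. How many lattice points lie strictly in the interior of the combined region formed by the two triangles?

25

The union is the simple quadrilateral with vertices (5, -3), (3, 0), (-4, 5), (2, -5) in order.
Using the shoelace formula, 2A = |[5·0 − 3·(-3)] + [3·5 − (-4)·0] + [(-4)·(-5) − 2·5] + [2·(-3) − 5·(-5)]| = 53, so the area is 26.5.
Summing gcd(|Δx|,|Δy|) over the edges gives the boundary count: gcd(2,3) + gcd(7,5) + gcd(6,10) + gcd(3,2) = 1+1+2+1 = 5.
By Pick's theorem I = A − B/2 + 1 = 26.5 − 5/2 + 1 = 25.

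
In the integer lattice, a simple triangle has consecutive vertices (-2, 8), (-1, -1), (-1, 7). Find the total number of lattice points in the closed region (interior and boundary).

By the shoelace formula, twice the signed area is |[(-2)·(-1) − (-1)·8] + [(-1)·7 − (-1)·(-1)] + [(-1)·8 − (-2)·7]| = 8, so the area is 4.
Along each edge there are gcd(|Δx|,|Δy|)+1 lattice points, so counting each shared vertex once the boundary has gcd(1,9) + gcd(0,8) + gcd(1,1) = 1+8+1 = 10.
Pick's theorem gives I = A − B/2 + 1 = 4 − 10/2 + 1 = 0, so the closed region contains I + B = 0 + 10 = 10 lattice points.

10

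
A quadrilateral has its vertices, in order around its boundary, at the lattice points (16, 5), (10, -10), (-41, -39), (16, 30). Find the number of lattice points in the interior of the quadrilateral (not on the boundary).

993

Using the shoelace formula, 2A = |(16·(-10) − 10·5) + (10·(-39) − (-41)·(-10)) + ((-41)·30 − 16·(-39)) + (16·5 − 16·30)| = 2016, so the area is 1008.
The number of boundary lattice points is Σ gcd(|Δx|,|Δy|) = gcd(6,15) + gcd(51,29) + gcd(57,69) + gcd(0,25) = 3+1+3+25 = 32.
By Pick's theorem A = I + B/2 − 1, so I = 1008 − 32/2 + 1 = 993.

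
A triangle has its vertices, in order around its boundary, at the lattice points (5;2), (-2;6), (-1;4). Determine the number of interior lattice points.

The shoelace formula gives twice the area as |(5·6 − (-2)·2) + ((-2)·4 − (-1)·6) + ((-1)·2 − 5·4)| = 10, so the area is 5.
The number of boundary lattice points is Σ gcd(|Δx|,|Δy|) = gcd(7,4) + gcd(1,2) + gcd(6,2) = 1+1+2 = 4.
By Pick's theorem A = I + B/2 − 1, so I = 5 − 4/2 + 1 = 4.

4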